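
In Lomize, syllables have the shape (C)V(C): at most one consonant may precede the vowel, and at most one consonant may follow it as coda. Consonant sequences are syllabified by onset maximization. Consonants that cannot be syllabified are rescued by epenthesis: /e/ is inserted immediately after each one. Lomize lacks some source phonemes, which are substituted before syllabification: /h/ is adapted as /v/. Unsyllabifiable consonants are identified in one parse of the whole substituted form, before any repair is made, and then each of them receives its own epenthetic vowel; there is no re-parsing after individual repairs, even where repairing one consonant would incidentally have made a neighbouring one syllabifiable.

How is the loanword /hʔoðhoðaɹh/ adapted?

veʔoðvoðaɹve

Substitution: /h/ → /v/, giving /vʔoðvoðaɹv/.
Syllabifying with onset maximization leaves /v/, /v/ stranded (at most one coda consonant is licensed; onsets are limited to one consonant).
Epenthesis after each stranded consonant: /v/ → /ve/, /v/ → /ve/.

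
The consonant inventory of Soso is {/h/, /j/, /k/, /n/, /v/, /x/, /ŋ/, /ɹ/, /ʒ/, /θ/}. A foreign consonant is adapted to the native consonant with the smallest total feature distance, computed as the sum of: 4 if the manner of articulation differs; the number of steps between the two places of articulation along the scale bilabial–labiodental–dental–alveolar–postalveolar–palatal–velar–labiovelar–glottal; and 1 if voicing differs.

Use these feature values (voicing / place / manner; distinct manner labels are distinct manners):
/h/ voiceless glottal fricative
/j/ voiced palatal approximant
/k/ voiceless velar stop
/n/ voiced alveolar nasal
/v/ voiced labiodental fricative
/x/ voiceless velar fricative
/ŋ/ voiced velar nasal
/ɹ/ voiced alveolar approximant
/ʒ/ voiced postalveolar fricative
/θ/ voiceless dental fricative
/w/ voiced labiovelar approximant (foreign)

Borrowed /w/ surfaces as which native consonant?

/j/ is closest: same manner (approximant), place distance 2 (labiovelar→palatal), same voicing; total 2. Next closest is /ɹ/ at distance 4.

j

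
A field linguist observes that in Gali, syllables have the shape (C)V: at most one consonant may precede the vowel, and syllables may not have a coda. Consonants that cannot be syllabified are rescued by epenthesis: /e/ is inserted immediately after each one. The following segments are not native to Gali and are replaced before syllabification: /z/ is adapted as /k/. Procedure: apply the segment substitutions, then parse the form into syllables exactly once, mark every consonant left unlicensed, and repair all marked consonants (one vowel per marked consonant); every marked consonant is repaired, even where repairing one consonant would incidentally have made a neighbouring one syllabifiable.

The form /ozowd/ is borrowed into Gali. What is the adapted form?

okowede

Substitution: /z/ → /k/, giving /okowd/.
Syllabifying with onset maximization leaves /w/, /d/ stranded (no codas are permitted; onsets are limited to one consonant).
Inserting the epenthetic vowel yields /w/ → /we/, /d/ → /de/.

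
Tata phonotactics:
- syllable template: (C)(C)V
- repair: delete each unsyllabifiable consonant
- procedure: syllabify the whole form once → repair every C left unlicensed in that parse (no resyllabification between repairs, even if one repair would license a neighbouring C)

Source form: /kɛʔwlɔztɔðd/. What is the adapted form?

kɛwlɔztɔ

The consonants /ʔ/, /ð/, /d/ cannot be parsed into a legal (C)(C)V syllable (no codas are permitted; onsets may contain at most 2 consonants).
Deletion applies to /ʔ/, /ð/, /d/.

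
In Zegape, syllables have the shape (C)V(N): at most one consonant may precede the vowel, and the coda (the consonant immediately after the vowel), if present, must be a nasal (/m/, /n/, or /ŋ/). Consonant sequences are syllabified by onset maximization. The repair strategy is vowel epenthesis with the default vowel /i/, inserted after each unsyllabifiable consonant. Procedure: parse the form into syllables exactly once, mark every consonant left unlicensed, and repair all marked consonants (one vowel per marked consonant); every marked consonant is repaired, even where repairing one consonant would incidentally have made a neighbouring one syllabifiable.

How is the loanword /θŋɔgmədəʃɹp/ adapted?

θiŋɔgimədəʃiɹipi

Under (C)V(N), the unsyllabifiable consonants are /θ/, /g/, /ʃ/, /ɹ/, /p/ (only a nasal (/m/, /n/, or /ŋ/) is licensed in coda position; onsets are limited to one consonant).
Each unlicensed consonant becomes the onset of a new syllable: /θ/ → /θi/, /g/ → /gi/, /ʃ/ → /ʃi/, /ɹ/ → /ɹi/, /p/ → /pi/.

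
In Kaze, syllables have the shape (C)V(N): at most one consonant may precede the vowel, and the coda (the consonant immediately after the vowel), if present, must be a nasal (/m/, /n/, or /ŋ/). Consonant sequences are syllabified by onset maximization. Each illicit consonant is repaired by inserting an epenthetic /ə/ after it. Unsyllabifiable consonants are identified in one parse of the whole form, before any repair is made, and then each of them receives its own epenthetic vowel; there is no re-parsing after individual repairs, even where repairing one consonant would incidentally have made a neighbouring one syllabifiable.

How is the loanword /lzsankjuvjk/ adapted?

The consonants /l/, /z/, /k/, /v/, /j/, /k/ cannot be parsed into a legal (C)V(N) syllable (only a nasal (/m/, /n/, or /ŋ/) is licensed in coda position; onsets are limited to one consonant).
Epenthesis after each stranded consonant: /l/ → /lə/, /z/ → /zə/, /k/ → /kə/, /v/ → /və/, /j/ → /jə/, /k/ → /kə/.

ləzəsankəjuvəjəkə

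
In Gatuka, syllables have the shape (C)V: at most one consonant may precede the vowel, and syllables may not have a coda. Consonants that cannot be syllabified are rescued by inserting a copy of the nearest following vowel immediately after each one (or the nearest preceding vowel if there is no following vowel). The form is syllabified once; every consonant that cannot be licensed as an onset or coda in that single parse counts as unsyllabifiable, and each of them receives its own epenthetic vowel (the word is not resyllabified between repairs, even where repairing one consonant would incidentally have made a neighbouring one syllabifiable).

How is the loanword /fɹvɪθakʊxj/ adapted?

The consonants /f/, /ɹ/, /x/, /j/ cannot be parsed into a legal (C)V syllable (no codas are permitted; onsets are limited to one consonant).
Inserting the epenthetic vowel yields /f/ → /fɪ/, /ɹ/ → /ɹɪ/, /x/ → /xʊ/, /j/ → /jʊ/.

fɪɹɪvɪθakʊxʊjʊ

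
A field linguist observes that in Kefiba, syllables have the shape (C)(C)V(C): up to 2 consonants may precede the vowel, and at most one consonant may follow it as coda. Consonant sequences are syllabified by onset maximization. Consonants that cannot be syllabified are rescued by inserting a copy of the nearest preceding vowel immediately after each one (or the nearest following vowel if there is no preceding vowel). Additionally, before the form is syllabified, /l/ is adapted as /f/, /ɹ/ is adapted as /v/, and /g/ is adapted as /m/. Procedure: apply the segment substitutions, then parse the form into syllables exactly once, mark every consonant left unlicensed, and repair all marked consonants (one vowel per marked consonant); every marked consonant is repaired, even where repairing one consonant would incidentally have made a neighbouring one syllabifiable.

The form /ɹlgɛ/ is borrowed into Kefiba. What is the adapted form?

vɛfmɛ

Substitution: /ɹ/ → /v/, /l/ → /f/, /g/ → /m/, giving /vfmɛ/.
Syllabifying with onset maximization leaves /v/ stranded (at most one coda consonant is licensed; onsets may contain at most 2 consonants).
Each unlicensed consonant becomes the onset of a new syllable: /v/ → /vɛ/.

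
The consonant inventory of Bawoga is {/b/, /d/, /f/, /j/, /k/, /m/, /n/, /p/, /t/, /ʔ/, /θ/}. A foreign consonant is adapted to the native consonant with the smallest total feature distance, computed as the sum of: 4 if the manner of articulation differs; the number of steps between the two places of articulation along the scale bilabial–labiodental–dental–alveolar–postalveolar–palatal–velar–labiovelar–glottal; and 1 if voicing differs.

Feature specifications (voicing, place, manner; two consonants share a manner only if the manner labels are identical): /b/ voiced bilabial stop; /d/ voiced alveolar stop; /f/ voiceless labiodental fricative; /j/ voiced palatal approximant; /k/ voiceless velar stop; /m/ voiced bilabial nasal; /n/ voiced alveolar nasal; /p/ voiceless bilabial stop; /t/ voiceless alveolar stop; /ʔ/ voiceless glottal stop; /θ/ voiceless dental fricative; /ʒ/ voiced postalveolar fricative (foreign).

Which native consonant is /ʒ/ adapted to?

/θ/ is closest: same manner (fricative), place distance 2 (postalveolar→dental), voicing differs (+1); total 3. Next closest is /f/ at distance 4.

θ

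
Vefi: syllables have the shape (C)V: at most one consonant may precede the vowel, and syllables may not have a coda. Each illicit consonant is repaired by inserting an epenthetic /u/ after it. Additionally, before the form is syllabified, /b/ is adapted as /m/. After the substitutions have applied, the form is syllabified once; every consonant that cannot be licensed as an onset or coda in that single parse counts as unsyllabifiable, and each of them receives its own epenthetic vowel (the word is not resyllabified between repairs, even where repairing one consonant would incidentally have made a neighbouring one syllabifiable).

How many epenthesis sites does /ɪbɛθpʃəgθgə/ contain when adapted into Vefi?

After substitution the input is /ɪmɛθpʃəgθgə/.
The unsyllabifiable consonants are /θ/, /p/, /g/, /θ/; each receives one epenthetic vowel.

4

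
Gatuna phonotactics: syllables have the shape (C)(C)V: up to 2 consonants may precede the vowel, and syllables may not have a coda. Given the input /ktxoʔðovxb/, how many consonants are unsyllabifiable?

Under (C)(C)V, the unsyllabifiable consonants are /k/, /v/, /x/, /b/ (no codas are permitted; onsets may contain at most 2 consonants).

4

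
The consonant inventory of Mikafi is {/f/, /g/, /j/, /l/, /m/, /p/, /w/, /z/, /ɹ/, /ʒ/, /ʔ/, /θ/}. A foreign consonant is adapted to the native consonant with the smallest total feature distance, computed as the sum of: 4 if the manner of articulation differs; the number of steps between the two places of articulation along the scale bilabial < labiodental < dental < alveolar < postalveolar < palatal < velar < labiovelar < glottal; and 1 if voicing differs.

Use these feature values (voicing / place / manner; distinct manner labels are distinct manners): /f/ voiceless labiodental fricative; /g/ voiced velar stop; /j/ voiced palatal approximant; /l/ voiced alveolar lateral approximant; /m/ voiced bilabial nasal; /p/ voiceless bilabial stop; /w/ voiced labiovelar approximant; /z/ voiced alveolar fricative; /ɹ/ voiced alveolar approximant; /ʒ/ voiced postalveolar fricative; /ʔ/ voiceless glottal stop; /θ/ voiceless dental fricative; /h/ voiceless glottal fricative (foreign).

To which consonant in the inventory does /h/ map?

ʔ

/ʔ/ is closest: manner differs (fricative→stop, +4), place distance 0 (glottal→glottal), same voicing; total 4. Next closest is /ʒ/ at distance 5.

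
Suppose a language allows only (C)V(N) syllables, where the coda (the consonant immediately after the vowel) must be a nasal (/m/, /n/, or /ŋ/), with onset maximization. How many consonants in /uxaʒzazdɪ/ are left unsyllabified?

The consonants /ʒ/, /z/ cannot be parsed into a legal (C)V(N) syllable (only a nasal (/m/, /n/, or /ŋ/) is licensed in coda position; onsets are limited to one consonant).

2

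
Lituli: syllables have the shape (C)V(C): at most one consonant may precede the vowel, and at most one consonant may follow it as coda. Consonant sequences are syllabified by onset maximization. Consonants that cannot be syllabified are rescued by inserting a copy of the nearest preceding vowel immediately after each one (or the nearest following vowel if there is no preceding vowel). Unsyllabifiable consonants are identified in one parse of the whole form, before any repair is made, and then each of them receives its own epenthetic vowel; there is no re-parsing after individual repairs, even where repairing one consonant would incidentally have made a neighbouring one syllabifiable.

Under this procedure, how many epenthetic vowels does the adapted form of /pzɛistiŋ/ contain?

1

The unsyllabifiable consonants are /p/; each receives one epenthetic vowel.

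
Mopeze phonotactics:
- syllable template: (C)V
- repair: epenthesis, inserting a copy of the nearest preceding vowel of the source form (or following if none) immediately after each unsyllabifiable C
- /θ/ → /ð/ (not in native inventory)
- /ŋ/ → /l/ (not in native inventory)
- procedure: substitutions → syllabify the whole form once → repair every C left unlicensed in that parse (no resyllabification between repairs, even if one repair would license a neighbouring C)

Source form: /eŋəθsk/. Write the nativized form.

eləðəsəkə

Substitution: /ŋ/ → /l/, /θ/ → /ð/, giving /eləðsk/.
Syllabifying with onset maximization leaves /ð/, /s/, /k/ stranded (no codas are permitted; onsets are limited to one consonant).
Inserting the epenthetic vowel yields /ð/ → /ðə/, /s/ → /sə/, /k/ → /kə/.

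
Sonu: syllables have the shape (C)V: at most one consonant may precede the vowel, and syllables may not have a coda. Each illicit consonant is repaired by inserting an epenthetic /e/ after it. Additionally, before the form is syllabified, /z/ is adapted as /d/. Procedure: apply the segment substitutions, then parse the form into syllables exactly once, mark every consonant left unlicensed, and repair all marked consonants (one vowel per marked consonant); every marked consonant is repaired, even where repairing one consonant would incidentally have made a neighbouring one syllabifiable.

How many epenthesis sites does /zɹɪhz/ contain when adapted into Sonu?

3

After substitution the input is /dɹɪhd/.
The unsyllabifiable consonants are /d/, /h/, /d/; each receives one epenthetic vowel.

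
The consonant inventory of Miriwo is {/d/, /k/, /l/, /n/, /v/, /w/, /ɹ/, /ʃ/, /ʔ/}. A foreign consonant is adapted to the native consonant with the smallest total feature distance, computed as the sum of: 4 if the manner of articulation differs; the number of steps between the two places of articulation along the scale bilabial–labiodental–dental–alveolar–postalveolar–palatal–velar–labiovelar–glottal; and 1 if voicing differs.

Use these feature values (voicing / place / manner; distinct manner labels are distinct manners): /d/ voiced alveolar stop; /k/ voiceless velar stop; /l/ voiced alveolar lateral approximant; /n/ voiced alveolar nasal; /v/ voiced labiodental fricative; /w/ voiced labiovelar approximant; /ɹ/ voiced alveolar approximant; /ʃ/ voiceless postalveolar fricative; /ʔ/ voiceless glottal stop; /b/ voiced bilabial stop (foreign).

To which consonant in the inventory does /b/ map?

/d/ is closest: same manner (stop), place distance 3 (bilabial→alveolar), same voicing; total 3. Next closest is /v/ at distance 5.

d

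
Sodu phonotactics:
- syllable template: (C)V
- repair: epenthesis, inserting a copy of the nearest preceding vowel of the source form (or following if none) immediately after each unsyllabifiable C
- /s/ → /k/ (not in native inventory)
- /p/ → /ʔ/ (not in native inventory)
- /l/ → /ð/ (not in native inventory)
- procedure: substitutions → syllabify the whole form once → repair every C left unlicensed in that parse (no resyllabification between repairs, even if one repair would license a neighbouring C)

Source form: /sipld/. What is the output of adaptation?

Substitution: /s/ → /k/, /p/ → /ʔ/, /l/ → /ð/, giving /kiʔðd/.
The consonants /ʔ/, /ð/, /d/ cannot be parsed into a legal (C)V syllable (no codas are permitted; onsets are limited to one consonant).
Inserting the epenthetic vowel yields /ʔ/ → /ʔi/, /ð/ → /ði/, /d/ → /di/.

kiʔiðidi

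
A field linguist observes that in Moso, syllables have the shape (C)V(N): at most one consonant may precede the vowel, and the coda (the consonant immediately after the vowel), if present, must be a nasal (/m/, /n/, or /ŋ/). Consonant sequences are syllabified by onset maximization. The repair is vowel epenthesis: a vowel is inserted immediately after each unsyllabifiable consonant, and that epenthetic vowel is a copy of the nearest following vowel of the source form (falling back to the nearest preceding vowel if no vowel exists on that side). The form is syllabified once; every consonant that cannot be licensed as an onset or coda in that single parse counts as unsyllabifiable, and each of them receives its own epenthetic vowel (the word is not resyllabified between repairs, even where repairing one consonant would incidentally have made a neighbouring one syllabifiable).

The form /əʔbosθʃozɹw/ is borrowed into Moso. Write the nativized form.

Syllabifying with onset maximization leaves /ʔ/, /s/, /θ/, /z/, /ɹ/, /w/ stranded (only a nasal (/m/, /n/, or /ŋ/) is licensed in coda position; onsets are limited to one consonant).
Inserting the epenthetic vowel yields /ʔ/ → /ʔo/, /s/ → /so/, /θ/ → /θo/, /z/ → /zo/, /ɹ/ → /ɹo/, /w/ → /wo/.

əʔobosoθoʃozoɹowo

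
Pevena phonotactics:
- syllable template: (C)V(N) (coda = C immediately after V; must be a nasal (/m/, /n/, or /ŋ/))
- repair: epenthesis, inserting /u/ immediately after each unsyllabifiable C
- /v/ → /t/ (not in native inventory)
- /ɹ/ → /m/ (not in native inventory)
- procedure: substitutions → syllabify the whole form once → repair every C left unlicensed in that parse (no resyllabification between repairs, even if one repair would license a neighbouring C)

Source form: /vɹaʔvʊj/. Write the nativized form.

Substitution: /v/ → /t/, /ɹ/ → /m/, giving /tmaʔtʊj/.
Syllabifying with onset maximization leaves /t/, /ʔ/, /j/ stranded (only a nasal (/m/, /n/, or /ŋ/) is licensed in coda position; onsets are limited to one consonant).
Inserting the epenthetic vowel yields /t/ → /tu/, /ʔ/ → /ʔu/, /j/ → /ju/.

tumaʔutʊju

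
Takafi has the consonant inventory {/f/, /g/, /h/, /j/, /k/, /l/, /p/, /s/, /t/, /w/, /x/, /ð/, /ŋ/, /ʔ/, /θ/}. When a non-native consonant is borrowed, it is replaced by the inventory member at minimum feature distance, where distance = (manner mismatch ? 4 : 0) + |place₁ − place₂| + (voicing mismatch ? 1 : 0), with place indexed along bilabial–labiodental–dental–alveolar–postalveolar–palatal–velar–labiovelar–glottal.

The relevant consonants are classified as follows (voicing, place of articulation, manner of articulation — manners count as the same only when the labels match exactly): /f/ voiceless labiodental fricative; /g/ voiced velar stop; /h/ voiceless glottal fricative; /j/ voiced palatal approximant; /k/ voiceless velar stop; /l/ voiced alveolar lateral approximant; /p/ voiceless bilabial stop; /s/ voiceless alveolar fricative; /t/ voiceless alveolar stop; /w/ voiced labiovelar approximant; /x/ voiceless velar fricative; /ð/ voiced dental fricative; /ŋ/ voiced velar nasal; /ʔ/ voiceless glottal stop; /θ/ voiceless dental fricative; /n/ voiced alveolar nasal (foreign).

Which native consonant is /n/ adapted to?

ŋ

/ŋ/ is closest: same manner (nasal), place distance 3 (alveolar→velar), same voicing; total 3. Next closest is /l/ at distance 4.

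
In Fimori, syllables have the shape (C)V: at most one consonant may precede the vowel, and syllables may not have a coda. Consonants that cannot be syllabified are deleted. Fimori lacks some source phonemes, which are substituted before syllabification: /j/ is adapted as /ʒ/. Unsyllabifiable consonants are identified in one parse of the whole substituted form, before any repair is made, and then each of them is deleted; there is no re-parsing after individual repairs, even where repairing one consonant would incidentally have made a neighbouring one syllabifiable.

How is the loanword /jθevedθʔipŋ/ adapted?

Substitution: /j/ → /ʒ/, giving /ʒθevedθʔipŋ/.
Syllabifying with onset maximization leaves /ʒ/, /d/, /θ/, /p/, /ŋ/ stranded (no codas are permitted; onsets are limited to one consonant).
Deleting the stranded consonants removes /ʒ/, /d/, /θ/, /p/, /ŋ/.

θeveʔi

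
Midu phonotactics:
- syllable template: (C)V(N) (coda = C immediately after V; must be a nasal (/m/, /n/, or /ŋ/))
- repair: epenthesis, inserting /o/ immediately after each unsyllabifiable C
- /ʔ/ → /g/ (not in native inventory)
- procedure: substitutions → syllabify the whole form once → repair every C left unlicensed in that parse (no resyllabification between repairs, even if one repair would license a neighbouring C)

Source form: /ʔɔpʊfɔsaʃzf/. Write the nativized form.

gɔpʊfɔsaʃozofo

Substitution: /ʔ/ → /g/, giving /gɔpʊfɔsaʃzf/.
Under (C)V(N), the unsyllabifiable consonants are /ʃ/, /z/, /f/ (only a nasal (/m/, /n/, or /ŋ/) is licensed in coda position; onsets are limited to one consonant).
Epenthesis after each stranded consonant: /ʃ/ → /ʃo/, /z/ → /zo/, /f/ → /fo/.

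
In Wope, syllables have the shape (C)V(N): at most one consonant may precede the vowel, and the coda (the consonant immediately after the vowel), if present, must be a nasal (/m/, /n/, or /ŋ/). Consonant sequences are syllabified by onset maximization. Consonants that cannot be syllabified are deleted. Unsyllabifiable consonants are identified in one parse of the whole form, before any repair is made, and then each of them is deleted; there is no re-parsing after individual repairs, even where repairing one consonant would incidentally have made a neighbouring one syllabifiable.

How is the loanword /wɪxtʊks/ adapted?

wɪtʊ

Syllabifying with onset maximization leaves /x/, /k/, /s/ stranded (only a nasal (/m/, /n/, or /ŋ/) is licensed in coda position; onsets are limited to one consonant).
Deleting the stranded consonants removes /x/, /k/, /s/.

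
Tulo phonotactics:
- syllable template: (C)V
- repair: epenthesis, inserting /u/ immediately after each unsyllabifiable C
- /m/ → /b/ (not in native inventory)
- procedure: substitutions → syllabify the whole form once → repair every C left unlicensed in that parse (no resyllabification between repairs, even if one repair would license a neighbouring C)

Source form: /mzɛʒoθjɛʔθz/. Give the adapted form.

buzɛʒoθujɛʔuθuzu

Substitution: /m/ → /b/, giving /bzɛʒoθjɛʔθz/.
Under (C)V, the unsyllabifiable consonants are /b/, /θ/, /ʔ/, /θ/, /z/ (no codas are permitted; onsets are limited to one consonant).
Each unlicensed consonant becomes the onset of a new syllable: /b/ → /bu/, /θ/ → /θu/, /ʔ/ → /ʔu/, /θ/ → /θu/, /z/ → /zu/.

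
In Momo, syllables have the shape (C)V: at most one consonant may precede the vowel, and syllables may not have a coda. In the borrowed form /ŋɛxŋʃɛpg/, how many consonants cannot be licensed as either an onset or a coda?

The consonants /x/, /ŋ/, /p/, /g/ cannot be parsed into a legal (C)V syllable (no codas are permitted; onsets are limited to one consonant).

4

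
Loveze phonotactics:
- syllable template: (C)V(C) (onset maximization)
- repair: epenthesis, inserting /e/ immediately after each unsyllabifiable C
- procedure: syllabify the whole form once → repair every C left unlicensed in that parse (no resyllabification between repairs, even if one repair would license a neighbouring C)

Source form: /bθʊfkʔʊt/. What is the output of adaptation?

Syllabifying with onset maximization leaves /b/, /k/ stranded (at most one coda consonant is licensed; onsets are limited to one consonant).
Each unlicensed consonant becomes the onset of a new syllable: /b/ → /be/, /k/ → /ke/.

beθʊfkeʔʊt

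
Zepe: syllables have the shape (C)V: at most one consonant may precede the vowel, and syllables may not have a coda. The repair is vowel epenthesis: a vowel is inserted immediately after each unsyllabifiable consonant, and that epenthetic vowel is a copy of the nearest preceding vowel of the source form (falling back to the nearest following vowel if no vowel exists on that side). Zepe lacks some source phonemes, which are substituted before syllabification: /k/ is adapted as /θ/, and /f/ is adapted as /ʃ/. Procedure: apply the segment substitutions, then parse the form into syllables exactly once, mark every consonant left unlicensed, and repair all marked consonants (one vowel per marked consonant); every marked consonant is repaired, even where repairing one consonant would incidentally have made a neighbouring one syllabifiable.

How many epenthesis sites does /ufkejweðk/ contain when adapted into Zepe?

4

After substitution the input is /uʃθejweðθ/.
The unsyllabifiable consonants are /ʃ/, /j/, /ð/, /θ/; each receives one epenthetic vowel.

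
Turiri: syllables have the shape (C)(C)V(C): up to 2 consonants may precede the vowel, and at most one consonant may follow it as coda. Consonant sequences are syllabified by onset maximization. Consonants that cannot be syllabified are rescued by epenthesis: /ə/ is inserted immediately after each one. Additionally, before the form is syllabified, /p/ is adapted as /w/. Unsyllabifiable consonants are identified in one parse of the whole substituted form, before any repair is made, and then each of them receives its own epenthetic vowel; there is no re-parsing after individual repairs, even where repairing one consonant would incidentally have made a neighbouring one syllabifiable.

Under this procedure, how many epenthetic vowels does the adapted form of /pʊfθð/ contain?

After substitution the input is /wʊfθð/.
The unsyllabifiable consonants are /θ/, /ð/; each receives one epenthetic vowel.

2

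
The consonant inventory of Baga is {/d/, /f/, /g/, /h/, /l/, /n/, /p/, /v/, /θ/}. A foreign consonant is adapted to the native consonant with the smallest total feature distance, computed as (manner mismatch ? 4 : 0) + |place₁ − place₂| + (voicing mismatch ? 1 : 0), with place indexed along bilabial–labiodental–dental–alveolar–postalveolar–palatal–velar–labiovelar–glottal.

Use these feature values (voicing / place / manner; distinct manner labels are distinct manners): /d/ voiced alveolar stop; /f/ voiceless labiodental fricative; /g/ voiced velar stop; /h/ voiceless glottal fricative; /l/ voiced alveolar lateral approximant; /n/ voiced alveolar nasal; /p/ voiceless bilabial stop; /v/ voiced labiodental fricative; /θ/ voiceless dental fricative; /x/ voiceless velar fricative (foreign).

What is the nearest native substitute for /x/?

/h/ is closest: same manner (fricative), place distance 2 (velar→glottal), same voicing; total 2. Next closest is /θ/ at distance 4.

h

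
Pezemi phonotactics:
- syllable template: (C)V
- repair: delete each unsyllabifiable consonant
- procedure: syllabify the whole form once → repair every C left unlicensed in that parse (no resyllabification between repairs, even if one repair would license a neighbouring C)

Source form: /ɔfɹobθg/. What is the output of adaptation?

ɔɹo

The consonants /f/, /b/, /θ/, /g/ cannot be parsed into a legal (C)V syllable (no codas are permitted; onsets are limited to one consonant).
Deleting the stranded consonants removes /f/, /b/, /θ/, /g/.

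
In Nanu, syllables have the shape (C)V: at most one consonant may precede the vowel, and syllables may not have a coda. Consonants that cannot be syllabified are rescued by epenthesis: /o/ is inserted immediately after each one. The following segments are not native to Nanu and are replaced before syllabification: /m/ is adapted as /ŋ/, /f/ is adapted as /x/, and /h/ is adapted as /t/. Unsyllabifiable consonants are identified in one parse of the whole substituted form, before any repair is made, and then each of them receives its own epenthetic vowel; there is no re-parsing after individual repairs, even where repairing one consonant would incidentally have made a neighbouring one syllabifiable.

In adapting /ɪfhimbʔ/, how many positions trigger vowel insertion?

4

After substitution the input is /ɪxtiŋbʔ/.
The unsyllabifiable consonants are /x/, /ŋ/, /b/, /ʔ/; each receives one epenthetic vowel.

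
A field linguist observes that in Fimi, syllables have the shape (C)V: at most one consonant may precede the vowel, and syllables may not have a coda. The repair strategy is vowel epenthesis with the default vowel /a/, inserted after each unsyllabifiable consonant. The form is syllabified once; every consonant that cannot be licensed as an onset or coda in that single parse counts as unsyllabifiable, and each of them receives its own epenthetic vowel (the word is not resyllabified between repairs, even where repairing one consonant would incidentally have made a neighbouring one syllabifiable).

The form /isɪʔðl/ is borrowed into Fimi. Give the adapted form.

The consonants /ʔ/, /ð/, /l/ cannot be parsed into a legal (C)V syllable (no codas are permitted; onsets are limited to one consonant).
Inserting the epenthetic vowel yields /ʔ/ → /ʔa/, /ð/ → /ða/, /l/ → /la/.

isɪʔaðala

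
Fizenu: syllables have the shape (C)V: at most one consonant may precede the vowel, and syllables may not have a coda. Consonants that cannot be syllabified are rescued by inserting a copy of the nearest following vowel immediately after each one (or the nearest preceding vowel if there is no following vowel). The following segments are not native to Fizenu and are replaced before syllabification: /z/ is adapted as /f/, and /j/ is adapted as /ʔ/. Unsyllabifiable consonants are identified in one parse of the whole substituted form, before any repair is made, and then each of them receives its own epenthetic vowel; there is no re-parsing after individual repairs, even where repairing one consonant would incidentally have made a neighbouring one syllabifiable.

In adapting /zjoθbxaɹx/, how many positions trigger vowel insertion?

5

After substitution the input is /fʔoθbxaɹx/.
The unsyllabifiable consonants are /f/, /θ/, /b/, /ɹ/, /x/; each receives one epenthetic vowel.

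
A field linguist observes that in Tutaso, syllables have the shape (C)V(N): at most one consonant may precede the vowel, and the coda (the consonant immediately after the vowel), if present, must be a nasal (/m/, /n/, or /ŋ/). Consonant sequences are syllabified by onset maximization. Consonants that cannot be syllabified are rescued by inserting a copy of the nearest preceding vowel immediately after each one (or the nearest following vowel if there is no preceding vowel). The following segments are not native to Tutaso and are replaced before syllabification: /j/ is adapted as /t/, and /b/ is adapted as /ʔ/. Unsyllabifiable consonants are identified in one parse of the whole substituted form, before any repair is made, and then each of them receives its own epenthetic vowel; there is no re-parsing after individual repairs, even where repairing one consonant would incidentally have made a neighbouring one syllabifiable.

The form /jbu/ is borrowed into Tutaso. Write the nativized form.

Substitution: /j/ → /t/, /b/ → /ʔ/, giving /tʔu/.
Under (C)V(N), the unsyllabifiable consonants are /t/ (only a nasal (/m/, /n/, or /ŋ/) is licensed in coda position; onsets are limited to one consonant).
Epenthesis after each stranded consonant: /t/ → /tu/.

tuʔu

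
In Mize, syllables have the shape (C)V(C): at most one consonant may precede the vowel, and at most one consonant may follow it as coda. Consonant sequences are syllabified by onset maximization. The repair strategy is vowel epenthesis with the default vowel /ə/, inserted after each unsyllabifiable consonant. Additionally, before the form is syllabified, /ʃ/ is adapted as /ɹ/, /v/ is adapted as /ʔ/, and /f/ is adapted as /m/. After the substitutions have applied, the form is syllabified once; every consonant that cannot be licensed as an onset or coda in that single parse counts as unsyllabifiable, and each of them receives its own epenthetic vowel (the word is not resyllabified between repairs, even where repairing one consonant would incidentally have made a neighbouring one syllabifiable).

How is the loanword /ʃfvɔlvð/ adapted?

Substitution: /ʃ/ → /ɹ/, /f/ → /m/, /v/ → /ʔ/, giving /ɹmʔɔlʔð/.
The consonants /ɹ/, /m/, /ʔ/, /ð/ cannot be parsed into a legal (C)V(C) syllable (at most one coda consonant is licensed; onsets are limited to one consonant).
Epenthesis after each stranded consonant: /ɹ/ → /ɹə/, /m/ → /mə/, /ʔ/ → /ʔə/, /ð/ → /ðə/.

ɹəməʔɔlʔəðə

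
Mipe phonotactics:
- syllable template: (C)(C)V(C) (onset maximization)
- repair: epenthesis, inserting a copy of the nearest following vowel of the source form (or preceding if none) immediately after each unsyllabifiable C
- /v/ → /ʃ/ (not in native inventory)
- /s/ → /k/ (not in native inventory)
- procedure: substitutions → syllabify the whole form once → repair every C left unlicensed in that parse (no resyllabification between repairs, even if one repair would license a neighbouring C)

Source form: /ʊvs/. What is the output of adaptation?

Substitution: /v/ → /ʃ/, /s/ → /k/, giving /ʊʃk/.
The consonants /k/ cannot be parsed into a legal (C)(C)V(C) syllable (at most one coda consonant is licensed; onsets may contain at most 2 consonants).
Each unlicensed consonant becomes the onset of a new syllable: /k/ → /kʊ/.

ʊʃkʊ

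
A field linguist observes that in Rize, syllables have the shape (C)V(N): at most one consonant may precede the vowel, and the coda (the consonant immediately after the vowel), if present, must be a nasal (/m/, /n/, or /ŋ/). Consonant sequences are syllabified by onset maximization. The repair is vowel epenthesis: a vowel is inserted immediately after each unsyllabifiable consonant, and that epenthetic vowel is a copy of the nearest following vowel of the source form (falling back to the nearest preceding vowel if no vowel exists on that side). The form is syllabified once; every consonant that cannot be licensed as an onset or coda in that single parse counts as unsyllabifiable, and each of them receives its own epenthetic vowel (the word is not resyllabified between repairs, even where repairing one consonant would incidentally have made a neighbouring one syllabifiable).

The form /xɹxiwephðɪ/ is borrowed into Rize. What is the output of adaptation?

xiɹixiwepɪhɪðɪ

Syllabifying with onset maximization leaves /x/, /ɹ/, /p/, /h/ stranded (only a nasal (/m/, /n/, or /ŋ/) is licensed in coda position; onsets are limited to one consonant).
Each unlicensed consonant becomes the onset of a new syllable: /x/ → /xi/, /ɹ/ → /ɹi/, /p/ → /pɪ/, /h/ → /hɪ/.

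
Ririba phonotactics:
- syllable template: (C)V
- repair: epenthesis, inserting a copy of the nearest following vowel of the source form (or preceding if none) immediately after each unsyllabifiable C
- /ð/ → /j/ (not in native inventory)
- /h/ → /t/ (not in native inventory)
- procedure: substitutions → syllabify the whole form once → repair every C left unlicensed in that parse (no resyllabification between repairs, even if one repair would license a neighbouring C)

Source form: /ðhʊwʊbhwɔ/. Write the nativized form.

Substitution: /ð/ → /j/, /h/ → /t/, giving /jtʊwʊbtwɔ/.
Under (C)V, the unsyllabifiable consonants are /j/, /b/, /t/ (no codas are permitted; onsets are limited to one consonant).
Each unlicensed consonant becomes the onset of a new syllable: /j/ → /jʊ/, /b/ → /bɔ/, /t/ → /tɔ/.

jʊtʊwʊbɔtɔwɔ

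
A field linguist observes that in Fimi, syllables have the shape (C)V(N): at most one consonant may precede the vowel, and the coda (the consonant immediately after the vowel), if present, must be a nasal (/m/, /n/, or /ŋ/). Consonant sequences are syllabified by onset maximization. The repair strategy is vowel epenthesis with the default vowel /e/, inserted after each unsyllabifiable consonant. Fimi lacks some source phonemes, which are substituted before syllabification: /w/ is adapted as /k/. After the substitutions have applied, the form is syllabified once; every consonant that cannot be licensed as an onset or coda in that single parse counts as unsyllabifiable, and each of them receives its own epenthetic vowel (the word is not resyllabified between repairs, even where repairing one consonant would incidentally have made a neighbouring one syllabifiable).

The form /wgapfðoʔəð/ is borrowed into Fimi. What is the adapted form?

kegapefeðoʔəðe

Substitution: /w/ → /k/, giving /kgapfðoʔəð/.
The consonants /k/, /p/, /f/, /ð/ cannot be parsed into a legal (C)V(N) syllable (only a nasal (/m/, /n/, or /ŋ/) is licensed in coda position; onsets are limited to one consonant).
Epenthesis after each stranded consonant: /k/ → /ke/, /p/ → /pe/, /f/ → /fe/, /ð/ → /ðe/.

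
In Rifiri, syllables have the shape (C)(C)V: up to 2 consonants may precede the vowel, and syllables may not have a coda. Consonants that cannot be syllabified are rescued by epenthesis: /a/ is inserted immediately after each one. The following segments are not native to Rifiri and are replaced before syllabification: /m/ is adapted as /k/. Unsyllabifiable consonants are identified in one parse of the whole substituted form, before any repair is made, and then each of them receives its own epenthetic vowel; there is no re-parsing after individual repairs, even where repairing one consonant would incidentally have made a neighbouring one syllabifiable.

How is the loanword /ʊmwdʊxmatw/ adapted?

ʊkawdʊxkatawa

Substitution: /m/ → /k/, giving /ʊkwdʊxkatw/.
Under (C)(C)V, the unsyllabifiable consonants are /k/, /t/, /w/ (no codas are permitted; onsets may contain at most 2 consonants).
Each unlicensed consonant becomes the onset of a new syllable: /k/ → /ka/, /t/ → /ta/, /w/ → /wa/.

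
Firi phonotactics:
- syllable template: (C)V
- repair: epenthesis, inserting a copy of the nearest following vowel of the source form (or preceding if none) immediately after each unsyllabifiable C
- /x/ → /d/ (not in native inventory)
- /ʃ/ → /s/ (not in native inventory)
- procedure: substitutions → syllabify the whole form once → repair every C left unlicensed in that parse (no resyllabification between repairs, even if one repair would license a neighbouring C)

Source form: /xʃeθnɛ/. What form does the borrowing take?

Substitution: /x/ → /d/, /ʃ/ → /s/, giving /dseθnɛ/.
Syllabifying with onset maximization leaves /d/, /θ/ stranded (no codas are permitted; onsets are limited to one consonant).
Epenthesis after each stranded consonant: /d/ → /de/, /θ/ → /θɛ/.

deseθɛnɛ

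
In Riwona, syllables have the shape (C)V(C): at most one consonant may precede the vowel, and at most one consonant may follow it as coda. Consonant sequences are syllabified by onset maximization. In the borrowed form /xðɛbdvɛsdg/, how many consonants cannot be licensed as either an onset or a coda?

Under (C)V(C), the unsyllabifiable consonants are /x/, /d/, /d/, /g/ (at most one coda consonant is licensed; onsets are limited to one consonant).

4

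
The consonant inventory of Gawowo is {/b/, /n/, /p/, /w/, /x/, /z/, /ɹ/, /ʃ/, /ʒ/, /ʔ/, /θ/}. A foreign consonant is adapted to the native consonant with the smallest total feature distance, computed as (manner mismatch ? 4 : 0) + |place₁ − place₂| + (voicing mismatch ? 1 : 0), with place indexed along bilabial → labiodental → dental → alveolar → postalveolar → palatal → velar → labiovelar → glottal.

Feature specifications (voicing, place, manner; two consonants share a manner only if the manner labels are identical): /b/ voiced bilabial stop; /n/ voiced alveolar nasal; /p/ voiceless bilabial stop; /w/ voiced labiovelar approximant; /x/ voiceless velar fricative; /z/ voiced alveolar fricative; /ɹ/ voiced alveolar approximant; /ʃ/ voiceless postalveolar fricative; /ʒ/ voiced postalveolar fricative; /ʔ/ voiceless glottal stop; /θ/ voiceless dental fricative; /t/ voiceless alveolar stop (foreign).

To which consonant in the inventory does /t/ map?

p

/p/ is closest: same manner (stop), place distance 3 (alveolar→bilabial), same voicing; total 3. Next closest is /b/ at distance 4.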